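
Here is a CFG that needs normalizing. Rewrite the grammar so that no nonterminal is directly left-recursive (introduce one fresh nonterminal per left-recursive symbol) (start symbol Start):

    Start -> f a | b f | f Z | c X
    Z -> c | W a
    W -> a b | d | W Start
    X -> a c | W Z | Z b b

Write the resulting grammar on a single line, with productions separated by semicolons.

Directly left-recursive nonterminal: W.
For W: α = {Start}, β = {a b, d}. Rewrite as W → β W1 and W1 → α W1 | ε.

Start -> f a | b f | f Z | c X; Z -> c | W a; W -> a b W1 | d W1; X -> a c | W Z | Z b b; W1 -> Start W1 | ε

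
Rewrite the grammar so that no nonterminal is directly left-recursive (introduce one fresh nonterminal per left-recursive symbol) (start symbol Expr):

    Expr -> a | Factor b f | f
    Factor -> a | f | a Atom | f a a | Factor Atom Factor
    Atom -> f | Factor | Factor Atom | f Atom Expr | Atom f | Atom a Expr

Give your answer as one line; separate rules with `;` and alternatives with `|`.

Expr -> a | Factor b f | f; Factor -> a Factor1 | f Factor1 | a Atom Factor1 | f a a Factor1; Atom -> f Atom1 | Factor Atom1 | Factor Atom Atom1 | f Atom Expr Atom1; Factor1 -> Atom Factor Factor1 | ε; Atom1 -> f Atom1 | a Expr Atom1 | ε

Directly left-recursive nonterminals: Factor, Atom.
For Factor: α = {Atom Factor}, β = {a, f, a Atom, f a a}. Rewrite as Factor → β Factor1 and Factor1 → α Factor1 | ε.
For Atom: α = {f, a Expr}, β = {f, Factor, Factor Atom, f Atom Expr}. Rewrite as Atom → β Atom1 and Atom1 → α Atom1 | ε.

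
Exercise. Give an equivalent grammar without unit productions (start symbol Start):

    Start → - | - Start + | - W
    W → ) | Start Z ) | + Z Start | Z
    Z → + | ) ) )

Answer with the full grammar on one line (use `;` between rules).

Unit pairs: W ⇒* {Z}.
Replace each nonterminal's rules with the union of the non-unit rules of every nonterminal it unit-derives.

Start → - | - Start + | - W; W → + | ) ) ) | ) | Start Z ) | + Z Start; Z → + | ) ) )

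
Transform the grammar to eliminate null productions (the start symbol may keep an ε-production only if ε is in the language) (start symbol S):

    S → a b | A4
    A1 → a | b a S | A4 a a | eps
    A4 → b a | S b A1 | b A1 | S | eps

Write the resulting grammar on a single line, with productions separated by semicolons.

S → a b | A4 | ε; A1 → a | b a S | b a | A4 a a | a a; A4 → b a | S b A1 | S b | b A1 | b | S

Nullable set = {A1, A4, S}.
ε ∈ L(G) since S is nullable, so keep S → ε.
For each production, add variants omitting each subset of nullable occurrences: A1 → b a S gives b a S | b a. A1 → A4 a a gives A4 a a | a a. A4 → S b A1 gives S b A1 | S b | b A1 | b.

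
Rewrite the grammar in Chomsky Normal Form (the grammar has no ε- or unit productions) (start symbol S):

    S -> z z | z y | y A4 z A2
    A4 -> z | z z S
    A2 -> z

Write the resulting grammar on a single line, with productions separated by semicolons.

Introduce a nonterminal for each terminal appearing in a rule of length ≥ 2: X1 → z, X2 → y.
Binarize each right-hand side of length ≥ 3 by chaining fresh nonterminals (Y1, Y2, …): affected rules were S → X2 A4 X1 A2; A4 → X1 X1 S.

S -> X1 X1 | X1 X2 | X2 Y1; A4 -> z | X1 Y3; A2 -> z; X1 -> z; X2 -> y; Y1 -> A4 Y2; Y2 -> X1 A2; Y3 -> X1 S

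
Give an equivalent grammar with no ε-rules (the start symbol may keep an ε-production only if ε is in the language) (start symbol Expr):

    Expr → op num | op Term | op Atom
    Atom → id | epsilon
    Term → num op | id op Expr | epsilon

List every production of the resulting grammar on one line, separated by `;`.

The nullable symbols are {Atom, Term}.
ε ∉ L(G), so no ε-production is kept.
Add the nullable-subset variants: Expr → op Term gives op Term | op.

Expr → op num | op Term | op | op Atom; Atom → id; Term → num op | id op Expr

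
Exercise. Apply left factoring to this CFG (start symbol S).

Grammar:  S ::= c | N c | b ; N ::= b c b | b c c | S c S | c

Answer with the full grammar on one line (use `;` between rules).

S ::= c | N c | b; N ::= S c S | c | b c N'; N' ::= b | c

N has alternatives sharing prefix 'b c': factor to N → b c N' with N' → b | c.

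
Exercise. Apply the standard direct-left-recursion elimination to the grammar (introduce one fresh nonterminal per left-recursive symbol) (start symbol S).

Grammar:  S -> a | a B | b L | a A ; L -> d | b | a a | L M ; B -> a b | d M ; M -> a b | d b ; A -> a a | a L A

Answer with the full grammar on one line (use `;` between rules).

S -> a | a B | b L | a A; L -> d L' | b L' | a a L'; B -> a b | d M; M -> a b | d b; A -> a a | a L A; L' -> M L' | ε

L is directly left-recursive.
For L: α = {M}, β = {d, b, a a}. Rewrite as L → β L' and L' → α L' | ε.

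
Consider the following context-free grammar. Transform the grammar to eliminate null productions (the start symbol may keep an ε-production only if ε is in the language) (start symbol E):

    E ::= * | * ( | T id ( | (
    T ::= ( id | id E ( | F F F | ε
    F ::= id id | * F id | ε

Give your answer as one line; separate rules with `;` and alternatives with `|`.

E ::= * | * ( | T id ( | id ( | (; T ::= ( id | id E ( | F F F | F F | F; F ::= id id | * F id | * id

Nullable set = {F, T}.
ε ∉ L(G), so no ε-production is kept.
Add the nullable-subset variants: E → T id ( gives T id ( | id (. T → F F F gives F F F | F F | F. F → * F id gives * F id | * id.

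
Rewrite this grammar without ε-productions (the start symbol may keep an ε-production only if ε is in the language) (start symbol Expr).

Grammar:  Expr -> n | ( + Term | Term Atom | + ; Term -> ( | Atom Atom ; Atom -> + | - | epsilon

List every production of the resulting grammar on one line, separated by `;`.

Nullable set = {Atom, Expr, Term}.
ε ∈ L(G) since Expr is nullable, so keep Expr → ε.
Expand every rule over subsets of its nullable positions: Expr → ( + Term gives ( + Term | ( +. Expr → Term Atom gives Term Atom | Term | Atom. Term → Atom Atom gives Atom Atom | Atom.

Expr -> n | ( + Term | ( + | Term Atom | Term | Atom | + | epsilon; Term -> ( | Atom Atom | Atom; Atom -> + | -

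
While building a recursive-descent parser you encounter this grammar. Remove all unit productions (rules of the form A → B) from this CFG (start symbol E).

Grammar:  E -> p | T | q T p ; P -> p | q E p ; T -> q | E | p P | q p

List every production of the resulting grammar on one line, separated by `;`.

Unit pairs: E ⇒* {T}; T ⇒* {E}.
For every A with A ⇒* B via unit rules, add B's non-unit alternatives to A; then delete every rule of the form X → Y.

E -> p | q T p | q | p P | q p; P -> p | q E p; T -> p | q T p | q | p P | q p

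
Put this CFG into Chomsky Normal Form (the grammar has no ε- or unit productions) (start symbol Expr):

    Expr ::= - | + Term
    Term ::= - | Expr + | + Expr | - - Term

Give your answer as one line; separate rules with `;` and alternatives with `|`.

Introduce a nonterminal for each terminal appearing in a rule of length ≥ 2: X1 → +, X2 → -.
Binarize each right-hand side of length ≥ 3 by chaining fresh nonterminals (Y1, Y2, …): affected rules were Term → X2 X2 Term.

Expr ::= - | X1 Term; Term ::= - | Expr X1 | X1 Expr | X2 Y1; X1 ::= +; X2 ::= -; Y1 ::= X2 Term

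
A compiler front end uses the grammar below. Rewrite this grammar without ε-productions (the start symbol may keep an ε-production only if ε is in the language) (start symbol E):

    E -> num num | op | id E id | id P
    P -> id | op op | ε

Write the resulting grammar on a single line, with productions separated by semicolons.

E -> num num | op | id E id | id P | id; P -> id | op op

Nullable nonterminals: {P}.
ε ∉ L(G), so no ε-production is kept.
Expand every rule over subsets of its nullable positions: E → id P gives id P | id.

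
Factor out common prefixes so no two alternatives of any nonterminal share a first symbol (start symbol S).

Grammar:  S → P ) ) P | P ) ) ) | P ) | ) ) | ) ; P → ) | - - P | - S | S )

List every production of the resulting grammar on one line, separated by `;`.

S has alternatives sharing prefix 'P )': factor to S → P ) S' with S' → ) P | ) ) | ε.
S has alternatives sharing prefix ')': factor to S → ) S'' with S'' → ) | ε.
P has alternatives sharing prefix '-': factor to P → - P' with P' → - P | S.
S' has alternatives sharing prefix ')': factor to S' → ) S''' with S''' → P | ).

S → P ) S' | ) S''; P → ) | S ) | - P'; S' → ε | ) S'''; S'' → ) | ε; P' → - P | S; S''' → P | )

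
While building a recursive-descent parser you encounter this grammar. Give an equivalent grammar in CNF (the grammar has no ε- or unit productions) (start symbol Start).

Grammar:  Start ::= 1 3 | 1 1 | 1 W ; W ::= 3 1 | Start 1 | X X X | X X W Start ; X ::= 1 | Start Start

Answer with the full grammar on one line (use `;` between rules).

Start ::= X1 X2 | X1 X1 | X1 W; W ::= X2 X1 | Start X1 | X Y1 | X Y2; X ::= 1 | Start Start; X1 ::= 1; X2 ::= 3; Y1 ::= X X; Y2 ::= X Y3; Y3 ::= W Start

Introduce a nonterminal for each terminal appearing in a rule of length ≥ 2: X1 → 1, X2 → 3.
Binarize each right-hand side of length ≥ 3 by chaining fresh nonterminals (Y1, Y2, …): affected rules were W → X X X; W → X X W Start.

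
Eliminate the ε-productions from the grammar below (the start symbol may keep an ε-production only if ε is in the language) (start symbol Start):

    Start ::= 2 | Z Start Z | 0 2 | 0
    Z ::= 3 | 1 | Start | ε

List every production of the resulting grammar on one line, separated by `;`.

Nullable nonterminals: {Z}.
ε ∉ L(G), so no ε-production is kept.
Add the nullable-subset variants: Start → Z Start Z gives Z Start Z | Z Start | Start Z.

Start ::= 2 | Z Start Z | Z Start | Start Z | 0 2 | 0; Z ::= 3 | 1 | Start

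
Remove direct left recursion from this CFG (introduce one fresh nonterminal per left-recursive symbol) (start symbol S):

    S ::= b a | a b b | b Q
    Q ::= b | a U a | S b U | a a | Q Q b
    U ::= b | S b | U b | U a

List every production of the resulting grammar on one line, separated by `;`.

Left recursion appears on Q, U.
For Q: α = {Q b}, β = {b, a U a, S b U, a a}. Rewrite as Q → β Q' and Q' → α Q' | ε.
For U: α = {b, a}, β = {b, S b}. Rewrite as U → β U' and U' → α U' | ε.

S ::= b a | a b b | b Q; Q ::= b Q' | a U a Q' | S b U Q' | a a Q'; U ::= b U' | S b U'; Q' ::= Q b Q' | ε; U' ::= b U' | a U' | ε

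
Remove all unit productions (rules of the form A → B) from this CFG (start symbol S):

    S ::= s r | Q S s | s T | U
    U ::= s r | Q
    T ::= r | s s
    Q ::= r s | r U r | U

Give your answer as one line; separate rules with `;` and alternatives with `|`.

Unit pairs: Q ⇒* {U}; S ⇒* {Q, U}; U ⇒* {Q}.
For each unit pair (A, B), copy every non-unit production of B to A, then drop all unit productions.

S ::= s r | Q S s | s T | r s | r U r; U ::= s r | r s | r U r; T ::= r | s s; Q ::= s r | r s | r U r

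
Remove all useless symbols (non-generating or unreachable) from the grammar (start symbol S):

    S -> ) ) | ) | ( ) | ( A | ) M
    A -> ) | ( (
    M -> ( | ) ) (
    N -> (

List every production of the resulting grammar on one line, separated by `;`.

S -> ) ) | ) | ( ) | ( A | ) M; A -> ) | ( (; M -> ( | ) ) (

Generating nonterminals: {A, M, N, S}.
Reachable from S after that: {A, M, S}.
Removed useless symbols: {N} and every production mentioning them.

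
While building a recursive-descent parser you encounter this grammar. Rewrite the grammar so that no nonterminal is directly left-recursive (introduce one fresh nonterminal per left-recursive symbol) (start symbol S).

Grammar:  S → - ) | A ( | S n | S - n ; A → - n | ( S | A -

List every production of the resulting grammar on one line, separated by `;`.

S, A are directly left-recursive.
For S: α = {n, - n}, β = {- ), A (}. Rewrite as S → β S' and S' → α S' | ε.
For A: α = {-}, β = {- n, ( S}. Rewrite as A → β A' and A' → α A' | ε.

S → - ) S' | A ( S'; A → - n A' | ( S A'; S' → n S' | - n S' | ε; A' → - A' | ε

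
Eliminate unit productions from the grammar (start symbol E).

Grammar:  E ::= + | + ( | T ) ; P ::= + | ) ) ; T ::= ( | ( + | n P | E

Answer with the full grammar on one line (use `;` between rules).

E ::= + | + ( | T ); P ::= + | ) ); T ::= + | + ( | T ) | ( | ( + | n P

Unit pairs: T ⇒* {E}.
For each unit pair (A, B), copy every non-unit production of B to A, then drop all unit productions.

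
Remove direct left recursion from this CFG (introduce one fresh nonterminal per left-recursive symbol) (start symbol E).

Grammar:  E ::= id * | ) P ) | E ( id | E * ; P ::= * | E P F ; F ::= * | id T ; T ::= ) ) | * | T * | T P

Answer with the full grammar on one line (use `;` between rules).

E ::= id * E' | ) P ) E'; P ::= * | E P F; F ::= * | id T; T ::= ) ) T' | * T'; E' ::= ( id E' | * E' | ε; T' ::= * T' | P T' | ε

Directly left-recursive nonterminals: E, T.
For E: α = {( id, *}, β = {id *, ) P )}. Rewrite as E → β E' and E' → α E' | ε.
For T: α = {*, P}, β = {) ), *}. Rewrite as T → β T' and T' → α T' | ε.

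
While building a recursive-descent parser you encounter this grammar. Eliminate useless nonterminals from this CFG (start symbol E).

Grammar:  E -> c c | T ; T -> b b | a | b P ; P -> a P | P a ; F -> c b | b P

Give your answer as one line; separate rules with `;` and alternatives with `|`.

Generating nonterminals: {E, F, T}.
Reachable from E after that: {E, T}.
Removed useless symbols: {F, P} and every production mentioning them.

E -> c c | T; T -> b b | a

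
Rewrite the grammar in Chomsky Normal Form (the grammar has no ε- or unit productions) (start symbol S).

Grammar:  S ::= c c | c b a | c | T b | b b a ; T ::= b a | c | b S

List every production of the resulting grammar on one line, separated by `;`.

S ::= X1 X1 | X1 Y1 | c | T X2 | X2 Y2; T ::= X2 X3 | c | X2 S; X1 ::= c; X2 ::= b; X3 ::= a; Y1 ::= X2 X3; Y2 ::= X2 X3

Introduce a nonterminal for each terminal appearing in a rule of length ≥ 2: X1 → c, X2 → b, X3 → a.
Binarize each right-hand side of length ≥ 3 by chaining fresh nonterminals (Y1, Y2, …): affected rules were S → X1 X2 X3; S → X2 X2 X3.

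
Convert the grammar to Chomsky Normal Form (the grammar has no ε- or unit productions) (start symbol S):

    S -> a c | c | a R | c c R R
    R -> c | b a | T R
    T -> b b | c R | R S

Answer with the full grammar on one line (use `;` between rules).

Introduce a nonterminal for each terminal appearing in a rule of length ≥ 2: X1 → a, X2 → c, X3 → b.
Binarize each right-hand side of length ≥ 3 by chaining fresh nonterminals (Y1, Y2, …): affected rules were S → X2 X2 R R.

S -> X1 X2 | c | X1 R | X2 Y1; R -> c | X3 X1 | T R; T -> X3 X3 | X2 R | R S; X1 -> a; X2 -> c; X3 -> b; Y1 -> X2 Y2; Y2 -> R R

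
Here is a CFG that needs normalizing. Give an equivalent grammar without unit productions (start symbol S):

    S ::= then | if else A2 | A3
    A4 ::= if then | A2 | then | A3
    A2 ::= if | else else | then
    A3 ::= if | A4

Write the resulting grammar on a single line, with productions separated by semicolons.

S ::= if then | then | if | else else | if else A2; A4 ::= if then | then | if | else else; A2 ::= if | else else | then; A3 ::= if then | then | if | else else

Unit pairs: A3 ⇒* {A2, A4}; A4 ⇒* {A2, A3}; S ⇒* {A2, A3, A4}.
For every A with A ⇒* B via unit rules, add B's non-unit alternatives to A; then delete every rule of the form X → Y.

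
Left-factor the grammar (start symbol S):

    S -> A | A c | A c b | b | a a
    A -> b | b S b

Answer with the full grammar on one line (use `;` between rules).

S -> b | a a | A S'; A -> b A'; S' -> ε | c S''; A' -> ε | S b; S'' -> ε | b

S has alternatives sharing prefix 'A': factor to S → A S' with S' → ε | c | c b.
A has alternatives sharing prefix 'b': factor to A → b A' with A' → ε | S b.
S' has alternatives sharing prefix 'c': factor to S' → c S'' with S'' → ε | b.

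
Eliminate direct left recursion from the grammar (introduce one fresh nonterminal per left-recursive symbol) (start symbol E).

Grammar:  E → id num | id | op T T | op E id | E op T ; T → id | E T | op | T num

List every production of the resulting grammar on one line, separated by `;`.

E → id num E' | id E' | op T T E' | op E id E'; T → id T' | E T T' | op T'; E' → op T E' | ε; T' → num T' | ε

E, T are directly left-recursive.
For E: α = {op T}, β = {id num, id, op T T, op E id}. Rewrite as E → β E' and E' → α E' | ε.
For T: α = {num}, β = {id, E T, op}. Rewrite as T → β T' and T' → α T' | ε.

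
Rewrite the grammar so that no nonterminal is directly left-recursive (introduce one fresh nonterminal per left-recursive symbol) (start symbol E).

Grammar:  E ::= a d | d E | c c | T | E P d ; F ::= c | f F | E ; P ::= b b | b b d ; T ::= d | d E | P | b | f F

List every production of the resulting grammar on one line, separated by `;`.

E ::= a d E' | d E E' | c c E' | T E'; F ::= c | f F | E; P ::= b b | b b d; T ::= d | d E | P | b | f F; E' ::= P d E' | epsilon

Left recursion appears on E.
For E: α = {P d}, β = {a d, d E, c c, T}. Rewrite as E → β E' and E' → α E' | ε.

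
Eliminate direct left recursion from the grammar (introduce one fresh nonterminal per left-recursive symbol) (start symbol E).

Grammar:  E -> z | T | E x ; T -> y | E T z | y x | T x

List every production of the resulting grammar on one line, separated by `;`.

Left recursion appears on E, T.
For E: α = {x}, β = {z, T}. Rewrite as E → β E' and E' → α E' | ε.
For T: α = {x}, β = {y, E T z, y x}. Rewrite as T → β T' and T' → α T' | ε.

E -> z E' | T E'; T -> y T' | E T z T' | y x T'; E' -> x E' | ε; T' -> x T' | ε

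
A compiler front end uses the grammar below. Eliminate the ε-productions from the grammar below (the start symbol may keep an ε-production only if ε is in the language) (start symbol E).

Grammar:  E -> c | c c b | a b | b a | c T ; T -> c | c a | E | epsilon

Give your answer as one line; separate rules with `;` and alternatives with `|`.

Nullable set = {T}.
ε ∉ L(G), so no ε-production is kept.

E -> c | c c b | a b | b a | c T; T -> c | c a | E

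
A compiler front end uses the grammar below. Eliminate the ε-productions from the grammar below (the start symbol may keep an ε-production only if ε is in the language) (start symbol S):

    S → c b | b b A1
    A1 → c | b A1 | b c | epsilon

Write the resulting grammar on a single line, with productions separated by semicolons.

S → c b | b b A1 | b b; A1 → c | b A1 | b | b c

Nullable set = {A1}.
ε ∉ L(G), so no ε-production is kept.
For each production, add variants omitting each subset of nullable occurrences: S → b b A1 gives b b A1 | b b. A1 → b A1 gives b A1 | b.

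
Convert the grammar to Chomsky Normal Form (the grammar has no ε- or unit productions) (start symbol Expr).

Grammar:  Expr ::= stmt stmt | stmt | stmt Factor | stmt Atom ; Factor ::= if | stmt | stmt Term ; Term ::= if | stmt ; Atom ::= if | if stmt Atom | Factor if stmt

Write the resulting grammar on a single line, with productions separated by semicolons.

Introduce a nonterminal for each terminal appearing in a rule of length ≥ 2: X1 → stmt, X2 → if.
Binarize each right-hand side of length ≥ 3 by chaining fresh nonterminals (Y1, Y2, …): affected rules were Atom → X2 X1 Atom; Atom → Factor X2 X1.

Expr ::= X1 X1 | stmt | X1 Factor | X1 Atom; Factor ::= if | stmt | X1 Term; Term ::= if | stmt; Atom ::= if | X2 Y1 | Factor Y2; X1 ::= stmt; X2 ::= if; Y1 ::= X1 Atom; Y2 ::= X2 X1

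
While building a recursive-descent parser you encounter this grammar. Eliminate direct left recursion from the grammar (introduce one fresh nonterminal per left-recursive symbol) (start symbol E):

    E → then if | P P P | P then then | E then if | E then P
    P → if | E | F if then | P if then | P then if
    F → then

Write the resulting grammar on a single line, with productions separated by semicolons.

Directly left-recursive nonterminals: E, P.
For E: α = {then if, then P}, β = {then if, P P P, P then then}. Rewrite as E → β E' and E' → α E' | ε.
For P: α = {if then, then if}, β = {if, E, F if then}. Rewrite as P → β P' and P' → α P' | ε.

E → then if E' | P P P E' | P then then E'; P → if P' | E P' | F if then P'; F → then; E' → then if E' | then P E' | ε; P' → if then P' | then if P' | ε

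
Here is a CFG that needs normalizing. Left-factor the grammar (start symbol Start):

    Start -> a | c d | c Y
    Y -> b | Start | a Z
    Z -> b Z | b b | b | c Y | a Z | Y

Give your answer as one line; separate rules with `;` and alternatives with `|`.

Start has alternatives sharing prefix 'c': factor to Start → c Start1 with Start1 → d | Y.
Z has alternatives sharing prefix 'b': factor to Z → b Z1 with Z1 → Z | b | ε.

Start -> a | c Start1; Y -> b | Start | a Z; Z -> c Y | a Z | Y | b Z1; Start1 -> d | Y; Z1 -> Z | b | epsilon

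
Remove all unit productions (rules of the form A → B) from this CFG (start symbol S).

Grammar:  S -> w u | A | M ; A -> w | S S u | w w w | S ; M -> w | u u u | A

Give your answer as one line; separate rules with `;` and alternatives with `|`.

Unit pairs: A ⇒* {M, S}; M ⇒* {A, S}; S ⇒* {A, M}.
For every A with A ⇒* B via unit rules, add B's non-unit alternatives to A; then delete every rule of the form X → Y.

S -> w u | w | S S u | w w w | u u u; A -> w u | w | S S u | w w w | u u u; M -> w | S S u | w w w | w u | u u u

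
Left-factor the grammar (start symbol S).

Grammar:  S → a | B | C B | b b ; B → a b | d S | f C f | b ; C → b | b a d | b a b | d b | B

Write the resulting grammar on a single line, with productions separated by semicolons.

S → a | B | C B | b b; B → a b | d S | f C f | b; C → d b | B | b C'; C' → ε | a C''; C'' → d | b

C has alternatives sharing prefix 'b': factor to C → b C' with C' → ε | a d | a b.
C' has alternatives sharing prefix 'a': factor to C' → a C'' with C'' → d | b.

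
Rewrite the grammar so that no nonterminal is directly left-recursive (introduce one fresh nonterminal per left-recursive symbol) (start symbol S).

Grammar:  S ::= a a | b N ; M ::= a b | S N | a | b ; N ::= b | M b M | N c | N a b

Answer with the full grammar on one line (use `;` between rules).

Left recursion appears on N.
For N: α = {c, a b}, β = {b, M b M}. Rewrite as N → β N' and N' → α N' | ε.

S ::= a a | b N; M ::= a b | S N | a | b; N ::= b N' | M b M N'; N' ::= c N' | a b N' | ε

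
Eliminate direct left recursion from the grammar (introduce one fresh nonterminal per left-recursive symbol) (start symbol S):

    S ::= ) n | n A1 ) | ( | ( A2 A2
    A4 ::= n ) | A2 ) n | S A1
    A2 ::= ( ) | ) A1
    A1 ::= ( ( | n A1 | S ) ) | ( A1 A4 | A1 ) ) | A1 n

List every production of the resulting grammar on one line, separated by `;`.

S ::= ) n | n A1 ) | ( | ( A2 A2; A4 ::= n ) | A2 ) n | S A1; A2 ::= ( ) | ) A1; A1 ::= ( ( A1' | n A1 A1' | S ) ) A1' | ( A1 A4 A1'; A1' ::= ) ) A1' | n A1' | ε

Left recursion appears on A1.
For A1: α = {) ), n}, β = {( (, n A1, S ) ), ( A1 A4}. Rewrite as A1 → β A1' and A1' → α A1' | ε.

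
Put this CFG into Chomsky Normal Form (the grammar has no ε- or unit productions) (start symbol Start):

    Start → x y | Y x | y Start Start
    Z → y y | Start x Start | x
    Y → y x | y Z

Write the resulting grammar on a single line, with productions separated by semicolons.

Introduce a nonterminal for each terminal appearing in a rule of length ≥ 2: X1 → x, X2 → y.
Binarize each right-hand side of length ≥ 3 by chaining fresh nonterminals (Y1, Y2, …): affected rules were Start → X2 Start Start; Z → Start X1 Start.

Start → X1 X2 | Y X1 | X2 Y1; Z → X2 X2 | Start Y2 | x; Y → X2 X1 | X2 Z; X1 → x; X2 → y; Y1 → Start Start; Y2 → X1 Start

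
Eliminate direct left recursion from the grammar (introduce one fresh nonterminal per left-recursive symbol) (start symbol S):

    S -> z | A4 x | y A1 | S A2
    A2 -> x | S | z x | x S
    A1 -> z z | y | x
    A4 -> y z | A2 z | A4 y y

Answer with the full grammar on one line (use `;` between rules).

Directly left-recursive nonterminals: S, A4.
For S: α = {A2}, β = {z, A4 x, y A1}. Rewrite as S → β S' and S' → α S' | ε.
For A4: α = {y y}, β = {y z, A2 z}. Rewrite as A4 → β A4' and A4' → α A4' | ε.

S -> z S' | A4 x S' | y A1 S'; A2 -> x | S | z x | x S; A1 -> z z | y | x; A4 -> y z A4' | A2 z A4'; S' -> A2 S' | ε; A4' -> y y A4' | ε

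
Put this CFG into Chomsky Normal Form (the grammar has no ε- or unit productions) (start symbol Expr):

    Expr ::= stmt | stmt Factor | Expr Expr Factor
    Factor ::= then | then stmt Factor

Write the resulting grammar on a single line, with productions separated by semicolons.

Expr ::= stmt | X1 Factor | Expr Y1; Factor ::= then | X2 Y2; X1 ::= stmt; X2 ::= then; Y1 ::= Expr Factor; Y2 ::= X1 Factor

Introduce a nonterminal for each terminal appearing in a rule of length ≥ 2: X1 → stmt, X2 → then.
Binarize each right-hand side of length ≥ 3 by chaining fresh nonterminals (Y1, Y2, …): affected rules were Expr → Expr Expr Factor; Factor → X2 X1 Factor.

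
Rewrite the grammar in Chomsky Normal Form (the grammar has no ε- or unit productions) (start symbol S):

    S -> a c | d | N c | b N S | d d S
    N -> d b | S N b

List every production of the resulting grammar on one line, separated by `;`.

S -> X1 X2 | d | N X2 | X3 Y1 | X4 Y2; N -> X4 X3 | S Y3; X1 -> a; X2 -> c; X3 -> b; X4 -> d; Y1 -> N S; Y2 -> X4 S; Y3 -> N X3

Introduce a nonterminal for each terminal appearing in a rule of length ≥ 2: X1 → a, X2 → c, X3 → b, X4 → d.
Binarize each right-hand side of length ≥ 3 by chaining fresh nonterminals (Y1, Y2, …): affected rules were S → X3 N S; S → X4 X4 S; N → S N X3.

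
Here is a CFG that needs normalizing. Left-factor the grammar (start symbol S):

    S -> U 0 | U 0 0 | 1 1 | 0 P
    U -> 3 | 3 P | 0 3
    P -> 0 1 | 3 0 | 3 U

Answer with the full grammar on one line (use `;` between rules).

S -> 1 1 | 0 P | U 0 S'; U -> 0 3 | 3 U'; P -> 0 1 | 3 P'; S' -> ε | 0; U' -> ε | P; P' -> 0 | U

S has alternatives sharing prefix 'U 0': factor to S → U 0 S' with S' → ε | 0.
U has alternatives sharing prefix '3': factor to U → 3 U' with U' → ε | P.
P has alternatives sharing prefix '3': factor to P → 3 P' with P' → 0 | U.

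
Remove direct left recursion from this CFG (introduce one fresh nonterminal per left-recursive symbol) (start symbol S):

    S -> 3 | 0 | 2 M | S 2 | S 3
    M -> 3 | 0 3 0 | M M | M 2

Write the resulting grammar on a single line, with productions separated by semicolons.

S, M are directly left-recursive.
For S: α = {2, 3}, β = {3, 0, 2 M}. Rewrite as S → β S' and S' → α S' | ε.
For M: α = {M, 2}, β = {3, 0 3 0}. Rewrite as M → β M' and M' → α M' | ε.

S -> 3 S' | 0 S' | 2 M S'; M -> 3 M' | 0 3 0 M'; S' -> 2 S' | 3 S' | ε; M' -> M M' | 2 M' | ε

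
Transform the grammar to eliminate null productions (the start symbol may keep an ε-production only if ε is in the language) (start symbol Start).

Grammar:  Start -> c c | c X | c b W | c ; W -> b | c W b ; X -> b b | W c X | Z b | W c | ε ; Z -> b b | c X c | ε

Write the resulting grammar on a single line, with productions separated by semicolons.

Start -> c c | c X | c | c b W; W -> b | c W b; X -> b b | W c X | W c | Z b | b; Z -> b b | c X c | c c

The nullable symbols are {X, Z}.
ε ∉ L(G), so no ε-production is kept.
Add the nullable-subset variants: Start → c X gives c X | c. X → W c X gives W c X | W c. X → Z b gives Z b | b. Z → c X c gives c X c | c c.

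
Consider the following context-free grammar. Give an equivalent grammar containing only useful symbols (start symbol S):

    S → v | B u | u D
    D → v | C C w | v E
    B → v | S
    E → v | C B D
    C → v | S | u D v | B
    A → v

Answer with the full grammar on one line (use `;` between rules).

Generating nonterminals: {A, B, C, D, E, S}.
Reachable from S after that: {B, C, D, E, S}.
Removed useless symbols: {A} and every production mentioning them.

S → v | B u | u D; D → v | C C w | v E; B → v | S; E → v | C B D; C → v | S | u D v | B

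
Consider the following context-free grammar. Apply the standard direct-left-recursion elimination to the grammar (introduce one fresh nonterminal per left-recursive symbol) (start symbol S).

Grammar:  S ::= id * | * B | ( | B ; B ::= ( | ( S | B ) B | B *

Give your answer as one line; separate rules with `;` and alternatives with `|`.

S ::= id * | * B | ( | B; B ::= ( B' | ( S B'; B' ::= ) B B' | * B' | ε

B is directly left-recursive.
For B: α = {) B, *}, β = {(, ( S}. Rewrite as B → β B' and B' → α B' | ε.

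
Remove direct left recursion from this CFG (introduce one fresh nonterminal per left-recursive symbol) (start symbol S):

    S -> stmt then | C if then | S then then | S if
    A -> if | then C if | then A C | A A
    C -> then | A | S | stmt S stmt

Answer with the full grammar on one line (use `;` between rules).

Left recursion appears on S, A.
For S: α = {then then, if}, β = {stmt then, C if then}. Rewrite as S → β S' and S' → α S' | ε.
For A: α = {A}, β = {if, then C if, then A C}. Rewrite as A → β A' and A' → α A' | ε.

S -> stmt then S' | C if then S'; A -> if A' | then C if A' | then A C A'; C -> then | A | S | stmt S stmt; S' -> then then S' | if S' | ε; A' -> A A' | ε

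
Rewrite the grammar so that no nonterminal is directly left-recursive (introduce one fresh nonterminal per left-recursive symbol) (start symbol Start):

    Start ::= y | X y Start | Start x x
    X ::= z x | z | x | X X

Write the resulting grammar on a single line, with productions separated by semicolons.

Left recursion appears on Start, X.
For Start: α = {x x}, β = {y, X y Start}. Rewrite as Start → β Start1 and Start1 → α Start1 | ε.
For X: α = {X}, β = {z x, z, x}. Rewrite as X → β X1 and X1 → α X1 | ε.

Start ::= y Start1 | X y Start Start1; X ::= z x X1 | z X1 | x X1; Start1 ::= x x Start1 | ε; X1 ::= X X1 | ε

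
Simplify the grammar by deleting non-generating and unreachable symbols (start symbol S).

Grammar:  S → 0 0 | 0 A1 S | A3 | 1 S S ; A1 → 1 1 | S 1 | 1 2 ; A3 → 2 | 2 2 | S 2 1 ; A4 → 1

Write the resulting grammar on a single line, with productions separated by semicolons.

S → 0 0 | 0 A1 S | A3 | 1 S S; A1 → 1 1 | S 1 | 1 2; A3 → 2 | 2 2 | S 2 1

Generating nonterminals: {A1, A3, A4, S}.
Reachable from S after that: {A1, A3, S}.
Removed useless symbols: {A4} and every production mentioning them.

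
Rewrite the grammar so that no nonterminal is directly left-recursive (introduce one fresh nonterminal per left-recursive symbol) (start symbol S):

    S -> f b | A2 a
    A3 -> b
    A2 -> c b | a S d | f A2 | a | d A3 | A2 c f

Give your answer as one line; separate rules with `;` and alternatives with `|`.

S -> f b | A2 a; A3 -> b; A2 -> c b A2' | a S d A2' | f A2 A2' | a A2' | d A3 A2'; A2' -> c f A2' | ε

Directly left-recursive nonterminal: A2.
For A2: α = {c f}, β = {c b, a S d, f A2, a, d A3}. Rewrite as A2 → β A2' and A2' → α A2' | ε.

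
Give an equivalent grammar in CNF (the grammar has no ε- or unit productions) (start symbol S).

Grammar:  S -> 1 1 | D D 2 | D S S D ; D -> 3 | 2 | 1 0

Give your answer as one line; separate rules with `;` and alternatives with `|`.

S -> X1 X1 | D Y1 | D Y2; D -> 3 | 2 | X1 X3; X1 -> 1; X2 -> 2; X3 -> 0; Y1 -> D X2; Y2 -> S Y3; Y3 -> S D

Introduce a nonterminal for each terminal appearing in a rule of length ≥ 2: X1 → 1, X2 → 2, X3 → 0.
Binarize each right-hand side of length ≥ 3 by chaining fresh nonterminals (Y1, Y2, …): affected rules were S → D D X2; S → D S S D.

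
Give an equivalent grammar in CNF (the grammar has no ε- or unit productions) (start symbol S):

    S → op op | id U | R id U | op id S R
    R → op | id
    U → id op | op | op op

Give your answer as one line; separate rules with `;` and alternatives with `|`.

Introduce a nonterminal for each terminal appearing in a rule of length ≥ 2: X1 → op, X2 → id.
Binarize each right-hand side of length ≥ 3 by chaining fresh nonterminals (Y1, Y2, …): affected rules were S → R X2 U; S → X1 X2 S R.

S → X1 X1 | X2 U | R Y1 | X1 Y2; R → op | id; U → X2 X1 | op | X1 X1; X1 → op; X2 → id; Y1 → X2 U; Y2 → X2 Y3; Y3 → S R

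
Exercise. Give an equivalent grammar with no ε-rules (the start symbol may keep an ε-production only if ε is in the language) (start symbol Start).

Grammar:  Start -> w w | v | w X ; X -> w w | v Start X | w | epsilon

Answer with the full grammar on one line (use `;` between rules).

Nullable set = {X}.
ε ∉ L(G), so no ε-production is kept.
Expand every rule over subsets of its nullable positions: Start → w X gives w X | w. X → v Start X gives v Start X | v Start.

Start -> w w | v | w X | w; X -> w w | v Start X | v Start | w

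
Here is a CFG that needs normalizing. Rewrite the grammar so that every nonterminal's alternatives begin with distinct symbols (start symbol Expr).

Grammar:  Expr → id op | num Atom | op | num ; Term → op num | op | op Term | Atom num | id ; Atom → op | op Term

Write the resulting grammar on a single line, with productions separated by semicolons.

Expr has alternatives sharing prefix 'num': factor to Expr → num Expr1 with Expr1 → Atom | ε.
Term has alternatives sharing prefix 'op': factor to Term → op Term1 with Term1 → num | ε | Term.
Atom has alternatives sharing prefix 'op': factor to Atom → op Atom1 with Atom1 → ε | Term.

Expr → id op | op | num Expr1; Term → Atom num | id | op Term1; Atom → op Atom1; Expr1 → Atom | ε; Term1 → num | ε | Term; Atom1 → ε | Term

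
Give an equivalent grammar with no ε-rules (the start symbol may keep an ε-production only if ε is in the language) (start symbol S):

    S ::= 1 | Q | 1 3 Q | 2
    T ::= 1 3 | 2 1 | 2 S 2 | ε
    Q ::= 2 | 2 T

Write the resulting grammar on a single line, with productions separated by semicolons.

Nullable set = {T}.
ε ∉ L(G), so no ε-production is kept.

S ::= 1 | Q | 1 3 Q | 2; T ::= 1 3 | 2 1 | 2 S 2; Q ::= 2 | 2 T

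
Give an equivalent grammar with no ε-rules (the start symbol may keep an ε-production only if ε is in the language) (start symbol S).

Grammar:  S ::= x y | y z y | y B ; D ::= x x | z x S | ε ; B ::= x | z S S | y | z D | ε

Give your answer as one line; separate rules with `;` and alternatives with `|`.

S ::= x y | y z y | y B | y; D ::= x x | z x S; B ::= x | z S S | y | z D | z

Nullable nonterminals: {B, D}.
ε ∉ L(G), so no ε-production is kept.
For each production, add variants omitting each subset of nullable occurrences: S → y B gives y B | y. B → z D gives z D | z.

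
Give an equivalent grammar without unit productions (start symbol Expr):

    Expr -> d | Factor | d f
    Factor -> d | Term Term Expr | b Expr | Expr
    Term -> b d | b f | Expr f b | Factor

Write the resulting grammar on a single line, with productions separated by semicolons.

Unit pairs: Expr ⇒* {Factor}; Factor ⇒* {Expr}; Term ⇒* {Expr, Factor}.
For each unit pair (A, B), copy every non-unit production of B to A, then drop all unit productions.

Expr -> d | Term Term Expr | b Expr | d f; Factor -> d | Term Term Expr | b Expr | d f; Term -> b d | b f | Expr f b | d | Term Term Expr | b Expr | d f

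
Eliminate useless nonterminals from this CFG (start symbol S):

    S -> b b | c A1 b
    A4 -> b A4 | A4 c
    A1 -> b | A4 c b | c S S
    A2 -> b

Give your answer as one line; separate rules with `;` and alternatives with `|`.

S -> b b | c A1 b; A1 -> b | c S S

Generating nonterminals: {A1, A2, S}.
Reachable from S after that: {A1, S}.
Removed useless symbols: {A2, A4} and every production mentioning them.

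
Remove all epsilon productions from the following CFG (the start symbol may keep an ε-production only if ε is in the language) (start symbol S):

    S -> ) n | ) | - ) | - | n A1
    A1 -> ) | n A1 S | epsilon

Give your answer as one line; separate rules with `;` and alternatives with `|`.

Nullable nonterminals: {A1}.
ε ∉ L(G), so no ε-production is kept.
Add the nullable-subset variants: S → n A1 gives n A1 | n. A1 → n A1 S gives n A1 S | n S.

S -> ) n | ) | - ) | - | n A1 | n; A1 -> ) | n A1 S | n S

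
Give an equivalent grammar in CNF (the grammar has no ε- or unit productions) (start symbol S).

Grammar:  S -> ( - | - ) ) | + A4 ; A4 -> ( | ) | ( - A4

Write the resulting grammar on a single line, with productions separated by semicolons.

S -> X1 X2 | X2 Y1 | X4 A4; A4 -> ( | ) | X1 Y2; X1 -> (; X2 -> -; X3 -> ); X4 -> +; Y1 -> X3 X3; Y2 -> X2 A4

Introduce a nonterminal for each terminal appearing in a rule of length ≥ 2: X1 → (, X2 → -, X3 → ), X4 → +.
Binarize each right-hand side of length ≥ 3 by chaining fresh nonterminals (Y1, Y2, …): affected rules were S → X2 X3 X3; A4 → X1 X2 A4.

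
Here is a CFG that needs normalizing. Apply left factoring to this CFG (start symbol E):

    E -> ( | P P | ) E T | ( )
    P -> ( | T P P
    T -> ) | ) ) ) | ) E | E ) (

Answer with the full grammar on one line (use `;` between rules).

E -> P P | ) E T | ( E'; P -> ( | T P P; T -> E ) ( | ) T'; E' -> ε | ); T' -> ε | ) ) | E

E has alternatives sharing prefix '(': factor to E → ( E' with E' → ε | ).
T has alternatives sharing prefix ')': factor to T → ) T' with T' → ε | ) ) | E.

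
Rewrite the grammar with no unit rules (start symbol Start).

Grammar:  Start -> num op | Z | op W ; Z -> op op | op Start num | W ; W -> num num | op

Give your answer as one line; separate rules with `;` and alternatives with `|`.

Start -> op op | op Start num | num op | op W | num num | op; Z -> op op | op Start num | num num | op; W -> num num | op

Unit pairs: Start ⇒* {W, Z}; Z ⇒* {W}.
For every A with A ⇒* B via unit rules, add B's non-unit alternatives to A; then delete every rule of the form X → Y.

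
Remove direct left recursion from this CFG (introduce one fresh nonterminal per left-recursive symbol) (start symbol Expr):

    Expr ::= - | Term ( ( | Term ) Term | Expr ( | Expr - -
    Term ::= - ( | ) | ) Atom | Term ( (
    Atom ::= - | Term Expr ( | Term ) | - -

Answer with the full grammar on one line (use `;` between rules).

Expr, Term are directly left-recursive.
For Expr: α = {(, - -}, β = {-, Term ( (, Term ) Term}. Rewrite as Expr → β Expr1 and Expr1 → α Expr1 | ε.
For Term: α = {( (}, β = {- (, ), ) Atom}. Rewrite as Term → β Term1 and Term1 → α Term1 | ε.

Expr ::= - Expr1 | Term ( ( Expr1 | Term ) Term Expr1; Term ::= - ( Term1 | ) Term1 | ) Atom Term1; Atom ::= - | Term Expr ( | Term ) | - -; Expr1 ::= ( Expr1 | - - Expr1 | ε; Term1 ::= ( ( Term1 | ε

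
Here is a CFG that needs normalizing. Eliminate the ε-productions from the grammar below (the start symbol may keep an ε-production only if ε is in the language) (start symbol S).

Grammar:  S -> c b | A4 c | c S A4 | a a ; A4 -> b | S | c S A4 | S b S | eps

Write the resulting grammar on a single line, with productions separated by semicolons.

S -> c b | A4 c | c | c S A4 | c S | a a; A4 -> b | S | c S A4 | c S | S b S

Nullable nonterminals: {A4}.
ε ∉ L(G), so no ε-production is kept.
For each production, add variants omitting each subset of nullable occurrences: S → A4 c gives A4 c | c. S → c S A4 gives c S A4 | c S. A4 → c S A4 gives c S A4 | c S.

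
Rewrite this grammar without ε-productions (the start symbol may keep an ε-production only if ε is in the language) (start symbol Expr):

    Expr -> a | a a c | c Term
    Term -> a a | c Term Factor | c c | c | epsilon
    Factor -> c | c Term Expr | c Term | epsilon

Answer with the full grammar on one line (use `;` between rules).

Nullable set = {Factor, Term}.
ε ∉ L(G), so no ε-production is kept.
Expand every rule over subsets of its nullable positions: Expr → c Term gives c Term | c. Term → c Term Factor gives c Term Factor | c Term | c Factor | c. Factor → c Term Expr gives c Term Expr | c Expr.

Expr -> a | a a c | c Term | c; Term -> a a | c Term Factor | c Term | c Factor | c | c c; Factor -> c | c Term Expr | c Expr | c Term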